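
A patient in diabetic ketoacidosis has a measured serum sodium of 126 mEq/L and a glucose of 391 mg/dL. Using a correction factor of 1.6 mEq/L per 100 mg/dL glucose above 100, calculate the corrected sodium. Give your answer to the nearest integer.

131 mEq/L

Corrected Na = measured Na + 1.6 · (glucose − 100)/100
= 126 + 1.6 · (391 − 100)/100
= 126 + 4.7
= 130.7 mEq/L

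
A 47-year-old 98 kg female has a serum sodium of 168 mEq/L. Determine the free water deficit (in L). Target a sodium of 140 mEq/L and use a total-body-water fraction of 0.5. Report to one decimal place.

9.8 L

TBW = 0.5 · 98 = 49 L
Free water deficit = TBW · (Na/140 − 1)
= 49 · (168/140 − 1)
= 49 · 0.2
= 9.8 L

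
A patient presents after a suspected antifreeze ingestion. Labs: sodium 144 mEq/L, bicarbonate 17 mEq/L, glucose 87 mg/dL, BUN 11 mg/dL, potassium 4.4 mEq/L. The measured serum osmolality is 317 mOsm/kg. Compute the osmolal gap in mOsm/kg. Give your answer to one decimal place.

Calculated osmolality = 2·Na + glucose/18 + BUN/2.8
= 2·144 + 87/18 + 11/2.8
= 288 + 4.83 + 3.93
= 296.76 mOsm/kg ≈ 296.8 mOsm/kg
Osmolar gap = measured − calculated = 317 − 296.8 = 20.2 mOsm/kg

20.2 mOsm/kg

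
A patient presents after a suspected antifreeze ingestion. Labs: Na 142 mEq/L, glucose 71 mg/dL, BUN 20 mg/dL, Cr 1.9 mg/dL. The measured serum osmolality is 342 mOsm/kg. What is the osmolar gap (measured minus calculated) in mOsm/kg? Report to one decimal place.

46.9 mOsm/kg

Calculated osmolality = 2·Na + glucose/18 + BUN/2.8
= 2·142 + 71/18 + 20/2.8
= 284 + 3.94 + 7.14
= 295.08 mOsm/kg ≈ 295.1 mOsm/kg
Osmolar gap = measured − calculated = 342 − 295.1 = 46.9 mOsm/kg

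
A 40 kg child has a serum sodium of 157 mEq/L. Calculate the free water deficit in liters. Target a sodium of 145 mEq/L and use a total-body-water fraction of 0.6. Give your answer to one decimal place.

2.0 L

TBW = 0.6 · 40 = 24 L
Free water deficit = TBW · (Na/145 − 1)
= 24 · (157/145 − 1)
= 24 · 0.0828
= 1.99 L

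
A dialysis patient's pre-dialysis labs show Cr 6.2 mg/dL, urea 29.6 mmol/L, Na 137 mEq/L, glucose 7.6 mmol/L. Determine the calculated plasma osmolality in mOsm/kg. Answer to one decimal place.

Calculated osmolality = 2·Na + glucose + urea
= 2·137 + 7.6 + 29.6
= 274 + 7.60 + 29.60
= 311.2 mOsm/kg

311.2 mOsm/kg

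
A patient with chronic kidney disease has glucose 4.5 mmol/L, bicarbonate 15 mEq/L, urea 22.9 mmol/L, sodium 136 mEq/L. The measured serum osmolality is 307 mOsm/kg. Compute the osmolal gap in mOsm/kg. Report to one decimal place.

7.6 mOsm/kg

Calculated osmolality = 2·Na + glucose + urea
= 2·136 + 4.5 + 22.9
= 272 + 4.50 + 22.90
= 299.4 mOsm/kg ≈ 299.4 mOsm/kg
Osmolar gap = measured − calculated = 307 − 299.4 = 7.6 mOsm/kg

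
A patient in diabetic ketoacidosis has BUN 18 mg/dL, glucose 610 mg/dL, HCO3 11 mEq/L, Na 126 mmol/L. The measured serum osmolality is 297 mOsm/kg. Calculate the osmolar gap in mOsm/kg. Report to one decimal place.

4.7 mOsm/kg

Calculated osmolality = 2·Na + glucose/18 + BUN/2.8
= 2·126 + 610/18 + 18/2.8
= 252 + 33.89 + 6.43
= 292.32 mOsm/kg ≈ 292.3 mOsm/kg
Osmolar gap = measured − calculated = 297 − 292.3 = 4.7 mOsm/kg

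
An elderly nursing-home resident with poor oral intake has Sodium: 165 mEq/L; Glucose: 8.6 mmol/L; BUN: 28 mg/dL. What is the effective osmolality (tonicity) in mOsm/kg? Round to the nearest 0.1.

338.6 mOsm/kg

Effective osmolality excludes urea (freely permeant across cell membranes):
2·Na + glucose
= 2·165 + 8.6
= 330 + 8.6
= 338.6 mOsm/kg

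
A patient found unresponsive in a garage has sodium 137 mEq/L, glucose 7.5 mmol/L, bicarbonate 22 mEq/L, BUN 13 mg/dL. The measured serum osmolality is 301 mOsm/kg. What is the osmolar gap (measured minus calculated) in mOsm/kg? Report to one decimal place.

14.9 mOsm/kg

Calculated osmolality = 2·Na + glucose + BUN/2.8
= 2·137 + 7.5 + 13/2.8
= 274 + 7.50 + 4.64
= 286.14 mOsm/kg ≈ 286.1 mOsm/kg
Osmolar gap = measured − calculated = 301 − 286.1 = 14.9 mOsm/kg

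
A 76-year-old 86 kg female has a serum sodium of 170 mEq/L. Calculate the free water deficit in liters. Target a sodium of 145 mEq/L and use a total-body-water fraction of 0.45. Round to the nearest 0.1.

TBW = 0.45 · 86 = 38.7 L
Free water deficit = TBW · (Na/145 − 1)
= 38.7 · (170/145 − 1)
= 38.7 · 0.1724
= 6.67 L

6.7 L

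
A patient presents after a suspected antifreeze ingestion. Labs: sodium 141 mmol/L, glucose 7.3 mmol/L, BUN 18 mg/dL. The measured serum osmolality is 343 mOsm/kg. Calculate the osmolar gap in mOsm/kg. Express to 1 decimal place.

Calculated osmolality = 2·Na + glucose + BUN/2.8
= 2·141 + 7.3 + 18/2.8
= 282 + 7.30 + 6.43
= 295.73 mOsm/kg ≈ 295.7 mOsm/kg
Osmolar gap = measured − calculated = 343 − 295.7 = 47.3 mOsm/kg

47.3 mOsm/kg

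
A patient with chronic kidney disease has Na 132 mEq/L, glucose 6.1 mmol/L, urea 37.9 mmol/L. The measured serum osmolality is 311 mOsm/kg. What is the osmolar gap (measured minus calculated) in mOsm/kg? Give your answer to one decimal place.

Calculated osmolality = 2·Na + glucose + urea
= 2·132 + 6.1 + 37.9
= 264 + 6.10 + 37.90
= 308 mOsm/kg ≈ 308.0 mOsm/kg
Osmolar gap = measured − calculated = 311 − 308.0 = 3.0 mOsm/kg

3.0 mOsm/kg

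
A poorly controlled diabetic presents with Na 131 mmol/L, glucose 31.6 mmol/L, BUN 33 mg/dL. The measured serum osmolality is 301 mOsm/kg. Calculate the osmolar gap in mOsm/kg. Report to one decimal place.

Calculated osmolality = 2·Na + glucose + BUN/2.8
= 2·131 + 31.6 + 33/2.8
= 262 + 31.60 + 11.79
= 305.39 mOsm/kg ≈ 305.4 mOsm/kg
Osmolar gap = measured − calculated = 301 − 305.4 = -4.4 mOsm/kg

-4.4 mOsm/kg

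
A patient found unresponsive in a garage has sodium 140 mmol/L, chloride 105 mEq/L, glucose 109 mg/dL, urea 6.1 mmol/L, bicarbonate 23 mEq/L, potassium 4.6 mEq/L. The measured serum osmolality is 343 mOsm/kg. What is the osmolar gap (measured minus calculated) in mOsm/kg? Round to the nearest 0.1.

50.8 mOsm/kg

Calculated osmolality = 2·Na + glucose/18 + urea
= 2·140 + 109/18 + 6.1
= 280 + 6.06 + 6.10
= 292.16 mOsm/kg ≈ 292.2 mOsm/kg
Osmolar gap = measured − calculated = 343 − 292.2 = 50.8 mOsm/kg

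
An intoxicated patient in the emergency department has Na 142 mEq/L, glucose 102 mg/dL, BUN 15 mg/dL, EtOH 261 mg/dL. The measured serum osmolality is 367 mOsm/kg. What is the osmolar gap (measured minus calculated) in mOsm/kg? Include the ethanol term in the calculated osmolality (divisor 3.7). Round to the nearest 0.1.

1.4 mOsm/kg

Calculated osmolality = 2·Na + glucose/18 + BUN/2.8 + ethanol/3.7
= 2·142 + 102/18 + 15/2.8 + 261/3.7
= 284 + 5.67 + 5.36 + 70.54
= 365.57 mOsm/kg ≈ 365.6 mOsm/kg
Osmolar gap = measured − calculated = 367 − 365.6 = 1.4 mOsm/kg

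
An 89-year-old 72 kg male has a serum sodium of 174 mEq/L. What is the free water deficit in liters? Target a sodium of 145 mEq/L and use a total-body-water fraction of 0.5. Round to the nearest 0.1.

7.2 L

TBW = 0.5 · 72 = 36 L
Free water deficit = TBW · (Na/145 − 1)
= 36 · (174/145 − 1)
= 36 · 0.2
= 7.2 L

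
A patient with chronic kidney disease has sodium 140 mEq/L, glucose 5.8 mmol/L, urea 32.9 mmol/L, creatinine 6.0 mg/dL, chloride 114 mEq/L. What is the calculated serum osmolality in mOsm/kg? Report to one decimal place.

Calculated osmolality = 2·Na + glucose + urea
= 2·140 + 5.8 + 32.9
= 280 + 5.80 + 32.90
= 318.7 mOsm/kg

318.7 mOsm/kg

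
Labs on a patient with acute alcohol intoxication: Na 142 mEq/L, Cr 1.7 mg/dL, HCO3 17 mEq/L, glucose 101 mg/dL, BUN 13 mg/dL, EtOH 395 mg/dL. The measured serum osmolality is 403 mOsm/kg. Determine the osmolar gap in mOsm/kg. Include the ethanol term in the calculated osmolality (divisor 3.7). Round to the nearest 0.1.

Calculated osmolality = 2·Na + glucose/18 + BUN/2.8 + ethanol/3.7
= 2·142 + 101/18 + 13/2.8 + 395/3.7
= 284 + 5.61 + 4.64 + 106.76
= 401.01 mOsm/kg ≈ 401.0 mOsm/kg
Osmolar gap = measured − calculated = 403 − 401.0 = 2.0 mOsm/kg

2.0 mOsm/kg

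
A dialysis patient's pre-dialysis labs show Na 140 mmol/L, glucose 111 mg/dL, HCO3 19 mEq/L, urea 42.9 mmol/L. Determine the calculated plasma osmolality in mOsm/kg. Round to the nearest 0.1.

329.1 mOsm/kg

Calculated osmolality = 2·Na + glucose/18 + urea
= 2·140 + 111/18 + 42.9
= 280 + 6.17 + 42.90
= 329.07 mOsm/kg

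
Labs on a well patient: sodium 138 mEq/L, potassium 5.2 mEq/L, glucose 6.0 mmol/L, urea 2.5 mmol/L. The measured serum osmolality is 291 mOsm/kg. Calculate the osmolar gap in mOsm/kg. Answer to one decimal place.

Calculated osmolality = 2·Na + glucose + urea
= 2·138 + 6 + 2.5
= 276 + 6 + 2.50
= 284.5 mOsm/kg ≈ 284.5 mOsm/kg
Osmolar gap = measured − calculated = 291 − 284.5 = 6.5 mOsm/kg

6.5 mOsm/kg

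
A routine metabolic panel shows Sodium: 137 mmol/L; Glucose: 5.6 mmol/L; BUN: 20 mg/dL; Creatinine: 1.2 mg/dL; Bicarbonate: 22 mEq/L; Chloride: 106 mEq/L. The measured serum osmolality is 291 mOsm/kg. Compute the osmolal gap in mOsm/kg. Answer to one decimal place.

Calculated osmolality = 2·Na + glucose + BUN/2.8
= 2·137 + 5.6 + 20/2.8
= 274 + 5.60 + 7.14
= 286.74 mOsm/kg ≈ 286.7 mOsm/kg
Osmolar gap = measured − calculated = 291 − 286.7 = 4.3 mOsm/kg

4.3 mOsm/kg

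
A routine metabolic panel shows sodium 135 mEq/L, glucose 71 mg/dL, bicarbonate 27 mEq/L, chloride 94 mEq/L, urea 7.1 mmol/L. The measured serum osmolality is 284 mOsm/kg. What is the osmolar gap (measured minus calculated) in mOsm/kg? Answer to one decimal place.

Calculated osmolality = 2·Na + glucose/18 + urea
= 2·135 + 71/18 + 7.1
= 270 + 3.94 + 7.10
= 281.04 mOsm/kg ≈ 281.0 mOsm/kg
Osmolar gap = measured − calculated = 284 − 281.0 = 3.0 mOsm/kg

3.0 mOsm/kg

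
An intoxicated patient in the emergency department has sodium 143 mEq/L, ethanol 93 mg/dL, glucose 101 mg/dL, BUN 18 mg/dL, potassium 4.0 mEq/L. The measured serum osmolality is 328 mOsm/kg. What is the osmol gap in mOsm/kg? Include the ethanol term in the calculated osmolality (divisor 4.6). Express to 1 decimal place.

Calculated osmolality = 2·Na + glucose/18 + BUN/2.8 + ethanol/4.6
= 2·143 + 101/18 + 18/2.8 + 93/4.6
= 286 + 5.61 + 6.43 + 20.22
= 318.26 mOsm/kg ≈ 318.3 mOsm/kg
Osmolar gap = measured − calculated = 328 − 318.3 = 9.7 mOsm/kg

9.7 mOsm/kg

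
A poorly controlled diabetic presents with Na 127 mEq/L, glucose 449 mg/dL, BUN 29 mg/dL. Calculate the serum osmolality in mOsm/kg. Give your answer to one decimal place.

Calculated osmolality = 2·Na + glucose/18 + BUN/2.8
= 2·127 + 449/18 + 29/2.8
= 254 + 24.94 + 10.36
= 289.3 mOsm/kg

289.3 mOsm/kg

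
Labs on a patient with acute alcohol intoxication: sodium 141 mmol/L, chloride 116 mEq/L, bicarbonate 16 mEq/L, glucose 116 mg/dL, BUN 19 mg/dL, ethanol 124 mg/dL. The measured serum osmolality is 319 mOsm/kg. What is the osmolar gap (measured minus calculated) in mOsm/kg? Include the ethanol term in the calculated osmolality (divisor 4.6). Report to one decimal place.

Calculated osmolality = 2·Na + glucose/18 + BUN/2.8 + ethanol/4.6
= 2·141 + 116/18 + 19/2.8 + 124/4.6
= 282 + 6.44 + 6.79 + 26.96
= 322.19 mOsm/kg ≈ 322.2 mOsm/kg
Osmolar gap = measured − calculated = 319 − 322.2 = -3.2 mOsm/kg

-3.2 mOsm/kg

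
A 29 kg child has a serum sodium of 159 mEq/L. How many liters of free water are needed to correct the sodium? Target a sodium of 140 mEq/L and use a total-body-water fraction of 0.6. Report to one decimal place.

TBW = 0.6 · 29 = 17.4 L
Free water deficit = TBW · (Na/140 − 1)
= 17.4 · (159/140 − 1)
= 17.4 · 0.1357
= 2.36 L

2.4 L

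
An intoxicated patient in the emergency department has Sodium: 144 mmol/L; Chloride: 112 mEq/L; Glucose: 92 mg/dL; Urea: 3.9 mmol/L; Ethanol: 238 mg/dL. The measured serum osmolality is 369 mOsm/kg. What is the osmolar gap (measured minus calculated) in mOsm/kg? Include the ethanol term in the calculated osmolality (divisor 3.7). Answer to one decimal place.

7.7 mOsm/kg

Calculated osmolality = 2·Na + glucose/18 + urea + ethanol/3.7
= 2·144 + 92/18 + 3.9 + 238/3.7
= 288 + 5.11 + 3.90 + 64.32
= 361.33 mOsm/kg ≈ 361.3 mOsm/kg
Osmolar gap = measured − calculated = 369 − 361.3 = 7.7 mOsm/kg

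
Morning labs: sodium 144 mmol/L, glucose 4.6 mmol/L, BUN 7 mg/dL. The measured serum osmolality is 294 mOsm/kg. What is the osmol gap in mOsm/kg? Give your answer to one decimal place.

Calculated osmolality = 2·Na + glucose + BUN/2.8
= 2·144 + 4.6 + 7/2.8
= 288 + 4.60 + 2.50
= 295.1 mOsm/kg ≈ 295.1 mOsm/kg
Osmolar gap = measured − calculated = 294 − 295.1 = -1.1 mOsm/kg

-1.1 mOsm/kg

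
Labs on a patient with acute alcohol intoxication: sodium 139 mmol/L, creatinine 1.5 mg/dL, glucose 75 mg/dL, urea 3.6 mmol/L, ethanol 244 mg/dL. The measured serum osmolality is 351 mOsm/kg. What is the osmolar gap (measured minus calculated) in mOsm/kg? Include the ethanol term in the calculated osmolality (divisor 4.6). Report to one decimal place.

12.2 mOsm/kg

Calculated osmolality = 2·Na + glucose/18 + urea + ethanol/4.6
= 2·139 + 75/18 + 3.6 + 244/4.6
= 278 + 4.17 + 3.60 + 53.04
= 338.81 mOsm/kg ≈ 338.8 mOsm/kg
Osmolar gap = measured − calculated = 351 − 338.8 = 12.2 mOsm/kg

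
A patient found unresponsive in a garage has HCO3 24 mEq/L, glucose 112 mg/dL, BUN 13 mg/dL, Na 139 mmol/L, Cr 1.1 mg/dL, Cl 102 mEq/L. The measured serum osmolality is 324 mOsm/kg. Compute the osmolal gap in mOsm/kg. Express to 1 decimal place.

35.1 mOsm/kg

Calculated osmolality = 2·Na + glucose/18 + BUN/2.8
= 2·139 + 112/18 + 13/2.8
= 278 + 6.22 + 4.64
= 288.86 mOsm/kg ≈ 288.9 mOsm/kg
Osmolar gap = measured − calculated = 324 − 288.9 = 35.1 mOsm/kg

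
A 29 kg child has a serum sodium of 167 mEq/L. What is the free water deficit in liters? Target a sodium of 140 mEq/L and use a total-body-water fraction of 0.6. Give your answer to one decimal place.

3.4 L

TBW = 0.6 · 29 = 17.4 L
Free water deficit = TBW · (Na/140 − 1)
= 17.4 · (167/140 − 1)
= 17.4 · 0.1929
= 3.36 L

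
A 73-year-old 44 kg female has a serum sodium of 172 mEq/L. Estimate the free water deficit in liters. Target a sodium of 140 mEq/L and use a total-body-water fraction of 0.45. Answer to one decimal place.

4.5 L

TBW = 0.45 · 44 = 19.8 L
Free water deficit = TBW · (Na/140 − 1)
= 19.8 · (172/140 − 1)
= 19.8 · 0.2286
= 4.53 L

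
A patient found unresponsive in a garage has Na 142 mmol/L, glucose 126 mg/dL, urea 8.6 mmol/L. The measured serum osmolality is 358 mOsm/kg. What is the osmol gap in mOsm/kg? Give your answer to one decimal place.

58.4 mOsm/kg

Calculated osmolality = 2·Na + glucose/18 + urea
= 2·142 + 126/18 + 8.6
= 284 + 7 + 8.60
= 299.6 mOsm/kg ≈ 299.6 mOsm/kg
Osmolar gap = measured − calculated = 358 − 299.6 = 58.4 mOsm/kg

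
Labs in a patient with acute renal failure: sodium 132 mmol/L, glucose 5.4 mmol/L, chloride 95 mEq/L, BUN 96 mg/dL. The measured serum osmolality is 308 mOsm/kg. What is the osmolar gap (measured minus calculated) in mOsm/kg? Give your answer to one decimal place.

Calculated osmolality = 2·Na + glucose + BUN/2.8
= 2·132 + 5.4 + 96/2.8
= 264 + 5.40 + 34.29
= 303.69 mOsm/kg ≈ 303.7 mOsm/kg
Osmolar gap = measured − calculated = 308 − 303.7 = 4.3 mOsm/kg

4.3 mOsm/kg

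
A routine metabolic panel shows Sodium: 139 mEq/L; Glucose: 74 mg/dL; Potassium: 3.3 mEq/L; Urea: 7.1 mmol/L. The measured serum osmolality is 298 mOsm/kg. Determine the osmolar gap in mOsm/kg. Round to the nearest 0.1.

Calculated osmolality = 2·Na + glucose/18 + urea
= 2·139 + 74/18 + 7.1
= 278 + 4.11 + 7.10
= 289.21 mOsm/kg ≈ 289.2 mOsm/kg
Osmolar gap = measured − calculated = 298 − 289.2 = 8.8 mOsm/kg

8.8 mOsm/kg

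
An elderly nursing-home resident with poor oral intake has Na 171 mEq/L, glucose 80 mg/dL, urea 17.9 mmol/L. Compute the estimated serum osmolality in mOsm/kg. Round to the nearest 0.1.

Calculated osmolality = 2·Na + glucose/18 + urea
= 2·171 + 80/18 + 17.9
= 342 + 4.44 + 17.90
= 364.34 mOsm/kg

364.3 mOsm/kg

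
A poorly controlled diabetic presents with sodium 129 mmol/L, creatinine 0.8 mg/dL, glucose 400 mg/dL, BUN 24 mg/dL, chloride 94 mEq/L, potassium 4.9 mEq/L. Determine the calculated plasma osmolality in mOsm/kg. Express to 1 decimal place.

Calculated osmolality = 2·Na + glucose/18 + BUN/2.8
= 2·129 + 400/18 + 24/2.8
= 258 + 22.22 + 8.57
= 288.79 mOsm/kg

288.8 mOsm/kg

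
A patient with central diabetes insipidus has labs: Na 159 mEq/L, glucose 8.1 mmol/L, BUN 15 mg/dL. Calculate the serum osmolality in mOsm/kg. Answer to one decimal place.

Calculated osmolality = 2·Na + glucose + BUN/2.8
= 2·159 + 8.1 + 15/2.8
= 318 + 8.10 + 5.36
= 331.46 mOsm/kg

331.5 mOsm/kg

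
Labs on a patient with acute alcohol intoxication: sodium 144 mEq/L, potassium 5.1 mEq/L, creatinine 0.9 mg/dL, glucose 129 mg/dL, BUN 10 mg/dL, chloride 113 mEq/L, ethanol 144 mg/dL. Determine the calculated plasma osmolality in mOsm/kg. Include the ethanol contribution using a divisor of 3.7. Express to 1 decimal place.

Calculated osmolality = 2·Na + glucose/18 + BUN/2.8 + ethanol/3.7
= 2·144 + 129/18 + 10/2.8 + 144/3.7
= 288 + 7.17 + 3.57 + 38.92
= 337.66 mOsm/kg

337.7 mOsm/kg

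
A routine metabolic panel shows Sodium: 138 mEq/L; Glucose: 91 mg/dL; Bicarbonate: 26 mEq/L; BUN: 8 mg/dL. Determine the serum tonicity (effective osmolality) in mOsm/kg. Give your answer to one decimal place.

Effective osmolality excludes urea (freely permeant across cell membranes):
2·Na + glucose/18
= 2·138 + 91/18
= 276 + 5.06
= 281.06 mOsm/kg

281.1 mOsm/kg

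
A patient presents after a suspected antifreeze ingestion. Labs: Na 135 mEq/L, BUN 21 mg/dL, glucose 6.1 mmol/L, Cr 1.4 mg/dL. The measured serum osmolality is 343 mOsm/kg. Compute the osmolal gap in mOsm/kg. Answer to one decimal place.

Calculated osmolality = 2·Na + glucose + BUN/2.8
= 2·135 + 6.1 + 21/2.8
= 270 + 6.10 + 7.50
= 283.6 mOsm/kg ≈ 283.6 mOsm/kg
Osmolar gap = measured − calculated = 343 − 283.6 = 59.4 mOsm/kg

59.4 mOsm/kg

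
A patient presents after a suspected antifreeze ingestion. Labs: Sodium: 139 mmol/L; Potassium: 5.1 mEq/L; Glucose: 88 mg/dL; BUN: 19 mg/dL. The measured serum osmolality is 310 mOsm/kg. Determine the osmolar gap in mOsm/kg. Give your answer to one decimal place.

Calculated osmolality = 2·Na + glucose/18 + BUN/2.8
= 2·139 + 88/18 + 19/2.8
= 278 + 4.89 + 6.79
= 289.68 mOsm/kg ≈ 289.7 mOsm/kg
Osmolar gap = measured − calculated = 310 − 289.7 = 20.3 mOsm/kg

20.3 mOsm/kg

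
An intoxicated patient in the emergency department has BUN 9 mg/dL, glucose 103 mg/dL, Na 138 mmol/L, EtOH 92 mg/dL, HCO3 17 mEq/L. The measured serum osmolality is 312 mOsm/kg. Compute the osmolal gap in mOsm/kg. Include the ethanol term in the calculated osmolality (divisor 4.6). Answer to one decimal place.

7.1 mOsm/kg

Calculated osmolality = 2·Na + glucose/18 + BUN/2.8 + ethanol/4.6
= 2·138 + 103/18 + 9/2.8 + 92/4.6
= 276 + 5.72 + 3.21 + 20
= 304.93 mOsm/kg ≈ 304.9 mOsm/kg
Osmolar gap = measured − calculated = 312 − 304.9 = 7.1 mOsm/kg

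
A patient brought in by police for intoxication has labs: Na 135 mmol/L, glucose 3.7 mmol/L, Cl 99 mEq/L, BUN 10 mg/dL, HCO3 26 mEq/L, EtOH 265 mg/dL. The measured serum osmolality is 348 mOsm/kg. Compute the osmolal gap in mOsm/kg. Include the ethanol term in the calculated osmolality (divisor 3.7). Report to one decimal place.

-0.9 mOsm/kg

Calculated osmolality = 2·Na + glucose + BUN/2.8 + ethanol/3.7
= 2·135 + 3.7 + 10/2.8 + 265/3.7
= 270 + 3.70 + 3.57 + 71.62
= 348.89 mOsm/kg ≈ 348.9 mOsm/kg
Osmolar gap = measured − calculated = 348 − 348.9 = -0.9 mOsm/kg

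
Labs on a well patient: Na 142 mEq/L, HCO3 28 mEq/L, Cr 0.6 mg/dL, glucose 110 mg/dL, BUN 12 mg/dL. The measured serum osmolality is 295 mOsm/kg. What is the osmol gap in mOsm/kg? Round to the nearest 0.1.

Calculated osmolality = 2·Na + glucose/18 + BUN/2.8
= 2·142 + 110/18 + 12/2.8
= 284 + 6.11 + 4.29
= 294.4 mOsm/kg ≈ 294.4 mOsm/kg
Osmolar gap = measured − calculated = 295 − 294.4 = 0.6 mOsm/kg

0.6 mOsm/kg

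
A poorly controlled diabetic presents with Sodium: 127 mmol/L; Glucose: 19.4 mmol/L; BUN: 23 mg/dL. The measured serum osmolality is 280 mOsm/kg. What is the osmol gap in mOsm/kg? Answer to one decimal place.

Calculated osmolality = 2·Na + glucose + BUN/2.8
= 2·127 + 19.4 + 23/2.8
= 254 + 19.40 + 8.21
= 281.61 mOsm/kg ≈ 281.6 mOsm/kg
Osmolar gap = measured − calculated = 280 − 281.6 = -1.6 mOsm/kg

-1.6 mOsm/kg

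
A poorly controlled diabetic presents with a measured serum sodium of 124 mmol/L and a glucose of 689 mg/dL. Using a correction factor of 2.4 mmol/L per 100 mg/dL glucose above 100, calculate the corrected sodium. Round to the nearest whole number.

Corrected Na = measured Na + 2.4 · (glucose − 100)/100
= 124 + 2.4 · (689 − 100)/100
= 124 + 14.1
= 138.1 mmol/L

138 mmol/L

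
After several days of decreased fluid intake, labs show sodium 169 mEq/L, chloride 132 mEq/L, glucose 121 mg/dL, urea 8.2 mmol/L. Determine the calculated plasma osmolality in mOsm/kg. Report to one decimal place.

Calculated osmolality = 2·Na + glucose/18 + urea
= 2·169 + 121/18 + 8.2
= 338 + 6.72 + 8.20
= 352.92 mOsm/kg

352.9 mOsm/kg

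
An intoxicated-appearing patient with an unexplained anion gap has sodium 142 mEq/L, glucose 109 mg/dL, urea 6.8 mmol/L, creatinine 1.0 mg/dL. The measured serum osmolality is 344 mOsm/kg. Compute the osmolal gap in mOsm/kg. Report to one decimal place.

47.1 mOsm/kg

Calculated osmolality = 2·Na + glucose/18 + urea
= 2·142 + 109/18 + 6.8
= 284 + 6.06 + 6.80
= 296.86 mOsm/kg ≈ 296.9 mOsm/kg
Osmolar gap = measured − calculated = 344 − 296.9 = 47.1 mOsm/kg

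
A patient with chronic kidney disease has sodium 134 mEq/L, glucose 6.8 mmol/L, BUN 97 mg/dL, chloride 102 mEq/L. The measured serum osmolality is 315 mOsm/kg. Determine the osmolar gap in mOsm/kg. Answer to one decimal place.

Calculated osmolality = 2·Na + glucose + BUN/2.8
= 2·134 + 6.8 + 97/2.8
= 268 + 6.80 + 34.64
= 309.44 mOsm/kg ≈ 309.4 mOsm/kg
Osmolar gap = measured − calculated = 315 − 309.4 = 5.6 mOsm/kg

5.6 mOsm/kg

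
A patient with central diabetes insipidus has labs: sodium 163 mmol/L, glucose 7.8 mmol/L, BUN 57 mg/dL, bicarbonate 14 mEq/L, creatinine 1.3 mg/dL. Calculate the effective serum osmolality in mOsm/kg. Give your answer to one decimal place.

Effective osmolality excludes urea (freely permeant across cell membranes):
2·Na + glucose
= 2·163 + 7.8
= 326 + 7.8
= 333.8 mOsm/kg

333.8 mOsm/kg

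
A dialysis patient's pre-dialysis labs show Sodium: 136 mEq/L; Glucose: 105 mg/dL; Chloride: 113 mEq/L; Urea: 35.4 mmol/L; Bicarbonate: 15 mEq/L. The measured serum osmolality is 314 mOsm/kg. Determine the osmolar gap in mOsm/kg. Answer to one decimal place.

0.8 mOsm/kg

Calculated osmolality = 2·Na + glucose/18 + urea
= 2·136 + 105/18 + 35.4
= 272 + 5.83 + 35.40
= 313.23 mOsm/kg ≈ 313.2 mOsm/kg
Osmolar gap = measured − calculated = 314 − 313.2 = 0.8 mOsm/kg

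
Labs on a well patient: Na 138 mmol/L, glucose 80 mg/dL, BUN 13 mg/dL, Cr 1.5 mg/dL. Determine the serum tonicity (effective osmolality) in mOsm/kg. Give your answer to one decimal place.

280.4 mOsm/kg

Effective osmolality excludes urea (freely permeant across cell membranes):
2·Na + glucose/18
= 2·138 + 80/18
= 276 + 4.44
= 280.44 mOsm/kg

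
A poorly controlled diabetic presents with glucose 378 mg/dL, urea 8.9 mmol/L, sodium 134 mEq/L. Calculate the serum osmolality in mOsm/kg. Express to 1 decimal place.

297.9 mOsm/kg

Calculated osmolality = 2·Na + glucose/18 + urea
= 2·134 + 378/18 + 8.9
= 268 + 21 + 8.90
= 297.9 mOsm/kg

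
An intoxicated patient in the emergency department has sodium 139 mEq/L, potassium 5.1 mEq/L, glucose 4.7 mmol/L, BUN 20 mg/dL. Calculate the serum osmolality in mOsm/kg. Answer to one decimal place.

289.8 mOsm/kg

Calculated osmolality = 2·Na + glucose + BUN/2.8
= 2·139 + 4.7 + 20/2.8
= 278 + 4.70 + 7.14
= 289.84 mOsm/kg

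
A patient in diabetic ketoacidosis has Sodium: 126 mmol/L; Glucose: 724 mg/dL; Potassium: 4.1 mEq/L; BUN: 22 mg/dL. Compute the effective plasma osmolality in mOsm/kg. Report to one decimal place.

292.2 mOsm/kg

Effective osmolality excludes urea (freely permeant across cell membranes):
2·Na + glucose/18
= 2·126 + 724/18
= 252 + 40.22
= 292.22 mOsm/kg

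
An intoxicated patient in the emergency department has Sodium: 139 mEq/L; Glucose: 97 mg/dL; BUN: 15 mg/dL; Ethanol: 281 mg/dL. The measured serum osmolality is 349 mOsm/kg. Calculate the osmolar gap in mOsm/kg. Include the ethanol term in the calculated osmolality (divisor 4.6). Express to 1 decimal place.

Calculated osmolality = 2·Na + glucose/18 + BUN/2.8 + ethanol/4.6
= 2·139 + 97/18 + 15/2.8 + 281/4.6
= 278 + 5.39 + 5.36 + 61.09
= 349.84 mOsm/kg ≈ 349.8 mOsm/kg
Osmolar gap = measured − calculated = 349 − 349.8 = -0.8 mOsm/kg

-0.8 mOsm/kg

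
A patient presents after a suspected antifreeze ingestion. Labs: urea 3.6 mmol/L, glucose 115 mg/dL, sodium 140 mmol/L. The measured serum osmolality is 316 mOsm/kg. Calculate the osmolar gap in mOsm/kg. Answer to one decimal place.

26.0 mOsm/kg

Calculated osmolality = 2·Na + glucose/18 + urea
= 2·140 + 115/18 + 3.6
= 280 + 6.39 + 3.60
= 289.99 mOsm/kg ≈ 290.0 mOsm/kg
Osmolar gap = measured − calculated = 316 − 290.0 = 26.0 mOsm/kg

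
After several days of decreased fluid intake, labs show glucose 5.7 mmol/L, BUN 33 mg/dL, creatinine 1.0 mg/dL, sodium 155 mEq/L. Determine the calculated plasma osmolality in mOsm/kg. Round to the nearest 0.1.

327.5 mOsm/kg

Calculated osmolality = 2·Na + glucose + BUN/2.8
= 2·155 + 5.7 + 33/2.8
= 310 + 5.70 + 11.79
= 327.49 mOsm/kg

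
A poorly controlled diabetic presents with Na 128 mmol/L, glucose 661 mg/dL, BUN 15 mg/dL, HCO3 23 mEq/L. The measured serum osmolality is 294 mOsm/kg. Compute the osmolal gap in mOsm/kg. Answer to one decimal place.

-4.1 mOsm/kg

Calculated osmolality = 2·Na + glucose/18 + BUN/2.8
= 2·128 + 661/18 + 15/2.8
= 256 + 36.72 + 5.36
= 298.08 mOsm/kg ≈ 298.1 mOsm/kg
Osmolar gap = measured − calculated = 294 − 298.1 = -4.1 mOsm/kg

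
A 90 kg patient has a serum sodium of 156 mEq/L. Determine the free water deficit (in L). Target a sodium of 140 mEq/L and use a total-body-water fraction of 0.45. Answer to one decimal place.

4.6 L

TBW = 0.45 · 90 = 40.5 L
Free water deficit = TBW · (Na/140 − 1)
= 40.5 · (156/140 − 1)
= 40.5 · 0.1143
= 4.63 L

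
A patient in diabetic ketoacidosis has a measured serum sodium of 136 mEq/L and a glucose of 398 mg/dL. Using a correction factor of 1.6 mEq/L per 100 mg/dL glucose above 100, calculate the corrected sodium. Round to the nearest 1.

Corrected Na = measured Na + 1.6 · (glucose − 100)/100
= 136 + 1.6 · (398 − 100)/100
= 136 + 4.8
= 140.8 mEq/L

141 mEq/L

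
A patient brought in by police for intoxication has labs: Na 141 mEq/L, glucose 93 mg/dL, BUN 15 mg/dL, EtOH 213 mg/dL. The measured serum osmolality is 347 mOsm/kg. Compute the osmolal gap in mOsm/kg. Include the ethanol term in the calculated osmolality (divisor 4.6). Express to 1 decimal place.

Calculated osmolality = 2·Na + glucose/18 + BUN/2.8 + ethanol/4.6
= 2·141 + 93/18 + 15/2.8 + 213/4.6
= 282 + 5.17 + 5.36 + 46.30
= 338.83 mOsm/kg ≈ 338.8 mOsm/kg
Osmolar gap = measured − calculated = 347 − 338.8 = 8.2 mOsm/kg

8.2 mOsm/kg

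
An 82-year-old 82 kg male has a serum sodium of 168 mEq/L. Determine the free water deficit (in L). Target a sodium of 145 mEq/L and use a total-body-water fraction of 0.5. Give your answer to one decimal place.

6.5 L

TBW = 0.5 · 82 = 41 L
Free water deficit = TBW · (Na/145 − 1)
= 41 · (168/145 − 1)
= 41 · 0.1586
= 6.5 L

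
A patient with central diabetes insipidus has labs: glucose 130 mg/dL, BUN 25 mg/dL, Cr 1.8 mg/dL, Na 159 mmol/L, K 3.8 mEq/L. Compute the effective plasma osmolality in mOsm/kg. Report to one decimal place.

Effective osmolality excludes urea (freely permeant across cell membranes):
2·Na + glucose/18
= 2·159 + 130/18
= 318 + 7.22
= 325.22 mOsm/kg

325.2 mOsm/kg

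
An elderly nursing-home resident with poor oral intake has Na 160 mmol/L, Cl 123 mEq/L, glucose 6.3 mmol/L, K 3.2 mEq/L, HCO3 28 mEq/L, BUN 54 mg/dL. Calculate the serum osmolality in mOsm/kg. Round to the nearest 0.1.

Calculated osmolality = 2·Na + glucose + BUN/2.8
= 2·160 + 6.3 + 54/2.8
= 320 + 6.30 + 19.29
= 345.59 mOsm/kg

345.6 mOsm/kg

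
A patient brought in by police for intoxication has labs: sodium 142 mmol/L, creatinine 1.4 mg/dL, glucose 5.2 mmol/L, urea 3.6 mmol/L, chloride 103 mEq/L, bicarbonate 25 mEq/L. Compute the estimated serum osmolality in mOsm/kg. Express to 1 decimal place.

292.8 mOsm/kg

Calculated osmolality = 2·Na + glucose + urea
= 2·142 + 5.2 + 3.6
= 284 + 5.20 + 3.60
= 292.8 mOsm/kg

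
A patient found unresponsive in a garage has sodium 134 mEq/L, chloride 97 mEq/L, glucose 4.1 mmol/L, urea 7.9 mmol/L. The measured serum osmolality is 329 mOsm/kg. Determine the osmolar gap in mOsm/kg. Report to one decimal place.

49.0 mOsm/kg

Calculated osmolality = 2·Na + glucose + urea
= 2·134 + 4.1 + 7.9
= 268 + 4.10 + 7.90
= 280 mOsm/kg ≈ 280.0 mOsm/kg
Osmolar gap = measured − calculated = 329 − 280.0 = 49.0 mOsm/kg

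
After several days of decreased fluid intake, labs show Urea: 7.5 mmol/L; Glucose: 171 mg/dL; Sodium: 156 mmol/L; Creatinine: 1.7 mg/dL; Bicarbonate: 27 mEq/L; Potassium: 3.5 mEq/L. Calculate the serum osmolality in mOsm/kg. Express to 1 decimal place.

Calculated osmolality = 2·Na + glucose/18 + urea
= 2·156 + 171/18 + 7.5
= 312 + 9.50 + 7.50
= 329 mOsm/kg

329.0 mOsm/kg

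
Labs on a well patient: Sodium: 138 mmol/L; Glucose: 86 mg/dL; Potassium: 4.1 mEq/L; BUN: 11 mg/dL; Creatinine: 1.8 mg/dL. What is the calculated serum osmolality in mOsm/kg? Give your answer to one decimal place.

Calculated osmolality = 2·Na + glucose/18 + BUN/2.8
= 2·138 + 86/18 + 11/2.8
= 276 + 4.78 + 3.93
= 284.71 mOsm/kg

284.7 mOsm/kg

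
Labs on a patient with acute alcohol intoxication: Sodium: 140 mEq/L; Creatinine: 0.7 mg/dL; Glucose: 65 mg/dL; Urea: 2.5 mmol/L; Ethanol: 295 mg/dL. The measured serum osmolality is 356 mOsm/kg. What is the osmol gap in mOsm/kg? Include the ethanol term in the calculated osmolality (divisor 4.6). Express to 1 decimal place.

5.8 mOsm/kg

Calculated osmolality = 2·Na + glucose/18 + urea + ethanol/4.6
= 2·140 + 65/18 + 2.5 + 295/4.6
= 280 + 3.61 + 2.50 + 64.13
= 350.24 mOsm/kg ≈ 350.2 mOsm/kg
Osmolar gap = measured − calculated = 356 − 350.2 = 5.8 mOsm/kg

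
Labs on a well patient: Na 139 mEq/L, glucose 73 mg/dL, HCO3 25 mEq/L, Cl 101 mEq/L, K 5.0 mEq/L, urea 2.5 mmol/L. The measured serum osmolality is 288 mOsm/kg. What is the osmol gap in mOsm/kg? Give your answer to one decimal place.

Calculated osmolality = 2·Na + glucose/18 + urea
= 2·139 + 73/18 + 2.5
= 278 + 4.06 + 2.50
= 284.56 mOsm/kg ≈ 284.6 mOsm/kg
Osmolar gap = measured − calculated = 288 − 284.6 = 3.4 mOsm/kg

3.4 mOsm/kg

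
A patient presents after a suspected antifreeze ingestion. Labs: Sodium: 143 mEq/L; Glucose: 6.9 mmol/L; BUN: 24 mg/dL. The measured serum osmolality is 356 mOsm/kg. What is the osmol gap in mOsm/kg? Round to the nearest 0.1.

Calculated osmolality = 2·Na + glucose + BUN/2.8
= 2·143 + 6.9 + 24/2.8
= 286 + 6.90 + 8.57
= 301.47 mOsm/kg ≈ 301.5 mOsm/kg
Osmolar gap = measured − calculated = 356 − 301.5 = 54.5 mOsm/kg

54.5 mOsm/kg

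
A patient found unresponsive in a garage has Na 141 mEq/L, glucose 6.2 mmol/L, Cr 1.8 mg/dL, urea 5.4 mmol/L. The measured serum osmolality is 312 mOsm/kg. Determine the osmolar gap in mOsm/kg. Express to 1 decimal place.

Calculated osmolality = 2·Na + glucose + urea
= 2·141 + 6.2 + 5.4
= 282 + 6.20 + 5.40
= 293.6 mOsm/kg ≈ 293.6 mOsm/kg
Osmolar gap = measured − calculated = 312 − 293.6 = 18.4 mOsm/kg

18.4 mOsm/kg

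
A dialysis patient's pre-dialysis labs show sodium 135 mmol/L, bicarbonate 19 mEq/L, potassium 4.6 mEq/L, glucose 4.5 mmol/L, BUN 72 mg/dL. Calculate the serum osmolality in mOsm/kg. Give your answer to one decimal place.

300.2 mOsm/kg

Calculated osmolality = 2·Na + glucose + BUN/2.8
= 2·135 + 4.5 + 72/2.8
= 270 + 4.50 + 25.71
= 300.21 mOsm/kg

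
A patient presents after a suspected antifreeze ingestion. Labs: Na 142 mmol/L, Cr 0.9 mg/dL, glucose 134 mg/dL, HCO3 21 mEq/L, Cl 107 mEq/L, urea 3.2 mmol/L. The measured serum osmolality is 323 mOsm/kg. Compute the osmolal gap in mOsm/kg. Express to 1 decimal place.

Calculated osmolality = 2·Na + glucose/18 + urea
= 2·142 + 134/18 + 3.2
= 284 + 7.44 + 3.20
= 294.64 mOsm/kg ≈ 294.6 mOsm/kg
Osmolar gap = measured − calculated = 323 − 294.6 = 28.4 mOsm/kg

28.4 mOsm/kg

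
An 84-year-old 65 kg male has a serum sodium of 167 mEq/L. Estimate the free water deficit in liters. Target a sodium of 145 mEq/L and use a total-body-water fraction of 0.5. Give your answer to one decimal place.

TBW = 0.5 · 65 = 32.5 L
Free water deficit = TBW · (Na/145 − 1)
= 32.5 · (167/145 − 1)
= 32.5 · 0.1517
= 4.93 L

4.9 L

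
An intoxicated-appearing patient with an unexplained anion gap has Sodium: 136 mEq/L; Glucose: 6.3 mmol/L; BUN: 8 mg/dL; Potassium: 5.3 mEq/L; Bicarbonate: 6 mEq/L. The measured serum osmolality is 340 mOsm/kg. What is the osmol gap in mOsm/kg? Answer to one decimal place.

Calculated osmolality = 2·Na + glucose + BUN/2.8
= 2·136 + 6.3 + 8/2.8
= 272 + 6.30 + 2.86
= 281.16 mOsm/kg ≈ 281.2 mOsm/kg
Osmolar gap = measured − calculated = 340 − 281.2 = 58.8 mOsm/kg

58.8 mOsm/kg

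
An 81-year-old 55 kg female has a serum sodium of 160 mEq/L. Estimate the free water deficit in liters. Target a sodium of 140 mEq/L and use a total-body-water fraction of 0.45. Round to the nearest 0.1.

3.5 L

TBW = 0.45 · 55 = 24.75 L
Free water deficit = TBW · (Na/140 − 1)
= 24.75 · (160/140 − 1)
= 24.75 · 0.1429
= 3.54 L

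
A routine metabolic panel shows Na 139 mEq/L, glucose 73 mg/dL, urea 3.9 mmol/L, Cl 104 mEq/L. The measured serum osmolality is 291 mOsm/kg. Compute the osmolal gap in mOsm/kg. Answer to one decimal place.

5.0 mOsm/kg

Calculated osmolality = 2·Na + glucose/18 + urea
= 2·139 + 73/18 + 3.9
= 278 + 4.06 + 3.90
= 285.96 mOsm/kg ≈ 286.0 mOsm/kg
Osmolar gap = measured − calculated = 291 − 286.0 = 5.0 mOsm/kg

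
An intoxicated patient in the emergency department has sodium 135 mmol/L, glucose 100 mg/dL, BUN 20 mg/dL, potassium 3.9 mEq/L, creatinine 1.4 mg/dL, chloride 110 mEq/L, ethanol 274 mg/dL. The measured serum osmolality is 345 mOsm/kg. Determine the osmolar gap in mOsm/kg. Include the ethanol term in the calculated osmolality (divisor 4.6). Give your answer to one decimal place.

Calculated osmolality = 2·Na + glucose/18 + BUN/2.8 + ethanol/4.6
= 2·135 + 100/18 + 20/2.8 + 274/4.6
= 270 + 5.56 + 7.14 + 59.57
= 342.27 mOsm/kg ≈ 342.3 mOsm/kg
Osmolar gap = measured − calculated = 345 − 342.3 = 2.7 mOsm/kg

2.7 mOsm/kg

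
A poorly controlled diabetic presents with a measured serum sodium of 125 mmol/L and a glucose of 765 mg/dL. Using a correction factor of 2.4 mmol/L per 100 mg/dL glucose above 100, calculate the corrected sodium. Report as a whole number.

Corrected Na = measured Na + 2.4 · (glucose − 100)/100
= 125 + 2.4 · (765 − 100)/100
= 125 + 16
= 141 mmol/L

141 mmol/L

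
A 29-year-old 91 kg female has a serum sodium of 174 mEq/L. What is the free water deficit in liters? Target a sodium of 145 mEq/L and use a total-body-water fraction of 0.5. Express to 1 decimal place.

9.1 L

TBW = 0.5 · 91 = 45.5 L
Free water deficit = TBW · (Na/145 − 1)
= 45.5 · (174/145 − 1)
= 45.5 · 0.2
= 9.1 L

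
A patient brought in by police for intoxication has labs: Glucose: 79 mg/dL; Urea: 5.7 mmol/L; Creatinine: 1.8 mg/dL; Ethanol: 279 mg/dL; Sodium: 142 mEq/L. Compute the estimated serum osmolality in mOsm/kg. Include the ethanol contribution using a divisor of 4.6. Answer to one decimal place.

Calculated osmolality = 2·Na + glucose/18 + urea + ethanol/4.6
= 2·142 + 79/18 + 5.7 + 279/4.6
= 284 + 4.39 + 5.70 + 60.65
= 354.74 mOsm/kg

354.7 mOsm/kg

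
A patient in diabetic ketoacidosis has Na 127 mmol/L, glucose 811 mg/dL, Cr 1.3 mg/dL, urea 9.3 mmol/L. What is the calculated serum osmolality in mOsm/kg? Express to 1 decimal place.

308.4 mOsm/kg

Calculated osmolality = 2·Na + glucose/18 + urea
= 2·127 + 811/18 + 9.3
= 254 + 45.06 + 9.30
= 308.36 mOsm/kg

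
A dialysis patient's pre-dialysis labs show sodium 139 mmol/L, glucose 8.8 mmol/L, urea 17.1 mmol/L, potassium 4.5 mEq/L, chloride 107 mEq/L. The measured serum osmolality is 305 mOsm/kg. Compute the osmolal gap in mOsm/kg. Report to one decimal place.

1.1 mOsm/kg

Calculated osmolality = 2·Na + glucose + urea
= 2·139 + 8.8 + 17.1
= 278 + 8.80 + 17.10
= 303.9 mOsm/kg ≈ 303.9 mOsm/kg
Osmolar gap = measured − calculated = 305 − 303.9 = 1.1 mOsm/kg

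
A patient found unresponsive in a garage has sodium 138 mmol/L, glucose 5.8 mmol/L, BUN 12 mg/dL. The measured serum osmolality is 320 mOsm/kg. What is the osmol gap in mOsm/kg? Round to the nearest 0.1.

Calculated osmolality = 2·Na + glucose + BUN/2.8
= 2·138 + 5.8 + 12/2.8
= 276 + 5.80 + 4.29
= 286.09 mOsm/kg ≈ 286.1 mOsm/kg
Osmolar gap = measured − calculated = 320 − 286.1 = 33.9 mOsm/kg

33.9 mOsm/kg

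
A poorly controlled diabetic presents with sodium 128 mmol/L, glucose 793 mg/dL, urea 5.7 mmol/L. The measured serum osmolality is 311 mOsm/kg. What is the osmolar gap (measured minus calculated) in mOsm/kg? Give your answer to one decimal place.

Calculated osmolality = 2·Na + glucose/18 + urea
= 2·128 + 793/18 + 5.7
= 256 + 44.06 + 5.70
= 305.76 mOsm/kg ≈ 305.8 mOsm/kg
Osmolar gap = measured − calculated = 311 − 305.8 = 5.2 mOsm/kg

5.2 mOsm/kg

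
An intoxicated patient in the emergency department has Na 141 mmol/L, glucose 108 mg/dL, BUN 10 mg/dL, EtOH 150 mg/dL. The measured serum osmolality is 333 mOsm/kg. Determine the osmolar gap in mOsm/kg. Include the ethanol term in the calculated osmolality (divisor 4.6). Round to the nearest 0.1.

Calculated osmolality = 2·Na + glucose/18 + BUN/2.8 + ethanol/4.6
= 2·141 + 108/18 + 10/2.8 + 150/4.6
= 282 + 6 + 3.57 + 32.61
= 324.18 mOsm/kg ≈ 324.2 mOsm/kg
Osmolar gap = measured − calculated = 333 − 324.2 = 8.8 mOsm/kg

8.8 mOsm/kg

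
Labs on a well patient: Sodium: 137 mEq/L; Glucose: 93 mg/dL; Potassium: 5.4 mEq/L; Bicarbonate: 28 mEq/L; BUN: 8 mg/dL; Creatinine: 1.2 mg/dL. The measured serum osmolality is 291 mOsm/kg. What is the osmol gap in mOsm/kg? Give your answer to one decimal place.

9.0 mOsm/kg

Calculated osmolality = 2·Na + glucose/18 + BUN/2.8
= 2·137 + 93/18 + 8/2.8
= 274 + 5.17 + 2.86
= 282.03 mOsm/kg ≈ 282.0 mOsm/kg
Osmolar gap = measured − calculated = 291 − 282.0 = 9.0 mOsm/kg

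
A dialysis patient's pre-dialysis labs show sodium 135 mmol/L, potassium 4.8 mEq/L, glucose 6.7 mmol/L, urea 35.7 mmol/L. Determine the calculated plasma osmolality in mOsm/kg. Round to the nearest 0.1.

312.4 mOsm/kg

Calculated osmolality = 2·Na + glucose + urea
= 2·135 + 6.7 + 35.7
= 270 + 6.70 + 35.70
= 312.4 mOsm/kg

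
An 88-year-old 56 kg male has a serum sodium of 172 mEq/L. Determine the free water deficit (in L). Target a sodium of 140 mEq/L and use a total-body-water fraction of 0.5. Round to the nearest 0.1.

6.4 L

TBW = 0.5 · 56 = 28 L
Free water deficit = TBW · (Na/140 − 1)
= 28 · (172/140 − 1)
= 28 · 0.2286
= 6.4 L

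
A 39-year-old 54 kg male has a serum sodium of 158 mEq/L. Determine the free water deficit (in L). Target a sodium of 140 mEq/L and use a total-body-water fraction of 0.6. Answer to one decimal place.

4.2 L

TBW = 0.6 · 54 = 32.4 L
Free water deficit = TBW · (Na/140 − 1)
= 32.4 · (158/140 − 1)
= 32.4 · 0.1286
= 4.17 L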